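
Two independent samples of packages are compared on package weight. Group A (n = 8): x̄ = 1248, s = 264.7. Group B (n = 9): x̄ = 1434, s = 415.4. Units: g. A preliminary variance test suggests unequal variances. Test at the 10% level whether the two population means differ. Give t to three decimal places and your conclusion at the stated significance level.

Let group 1 = group A, group 2 = group B. H0: μ_1 = μ_2; H1: μ_1 ≠ μ_2 (Welch's two-sample t-test, two-sided).
t = (x̄_1 − x̄_2)/√(s_1²/n_1 + s_2²/n_2) = (1248 − 1434)/√(264.7²/8 + 415.4²/9) = -1.113
Welch–Satterthwaite df ≈ 13.71
Two-sided p-value ≈ 0.2849
Since p ≈ 0.2849 > α = 0.1, fail to reject H0; the evidence is not statistically significant.

t = -1.113; fail to reject H0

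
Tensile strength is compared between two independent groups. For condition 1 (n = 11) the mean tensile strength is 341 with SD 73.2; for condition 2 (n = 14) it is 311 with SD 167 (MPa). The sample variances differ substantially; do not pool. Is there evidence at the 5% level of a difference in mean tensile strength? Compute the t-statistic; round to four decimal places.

0.6025

Let group 1 = condition 1, group 2 = condition 2. H0: μ_1 = μ_2; H1: μ_1 ≠ μ_2 (Welch's two-sample t-test, two-sided).
t = (x̄_1 − x̄_2)/√(s_1²/n_1 + s_2²/n_2) = (341 − 311)/√(73.2²/11 + 167²/14) = 0.6025
Welch–Satterthwaite df ≈ 18.68
Two-sided p-value ≈ 0.5541
Since p ≈ 0.5541 > α = 0.05, fail to reject H0; the evidence is not statistically significant.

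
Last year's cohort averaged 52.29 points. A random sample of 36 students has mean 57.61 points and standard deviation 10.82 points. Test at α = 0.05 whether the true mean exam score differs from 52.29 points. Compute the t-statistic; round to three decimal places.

2.950

H0: μ = 52.29; H1: μ ≠ 52.29 (one-sample t-test, two-sided).
t = (x̄ − μ₀)/(s/√n) = (57.61 − 52.29)/(10.82/√36) = 2.950
df = n − 1 = 35
Two-sided p-value ≈ 0.006
Since p ≈ 0.006 < α = 0.05, reject H0; the data support H1.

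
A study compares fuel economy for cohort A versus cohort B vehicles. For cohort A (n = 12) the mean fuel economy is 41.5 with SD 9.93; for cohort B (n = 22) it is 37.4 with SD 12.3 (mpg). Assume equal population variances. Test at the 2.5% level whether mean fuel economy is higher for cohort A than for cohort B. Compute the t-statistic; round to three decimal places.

Let group 1 = cohort A, group 2 = cohort B. H0: μ_1 = μ_2; H1: μ_1 > μ_2 (two-sample pooled-variance t-test, right-tailed).
s_p² = [(12−1)·9.93² + (22−1)·12.3²]/(12+22−2) = 133.179
t = (41.5 − 37.4)/√[133.179·(1/12 + 1/22)] = 0.990
df = n₁ + n₂ − 2 = 32
p-value = P(T ≥ 0.990) ≈ 0.165
Since p ≈ 0.165 > α = 0.025, fail to reject H0; the evidence is not statistically significant.

0.990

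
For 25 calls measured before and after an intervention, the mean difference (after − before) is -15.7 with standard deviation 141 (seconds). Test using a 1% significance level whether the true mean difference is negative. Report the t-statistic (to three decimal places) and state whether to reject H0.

t = -0.557; fail to reject H0

H0: μ_d = 0; H1: μ_d < 0 (paired t-test on the differences, left-tailed).
t = d̄/(s_d/√n) = -15.7/(141/√25) = -0.557
df = n − 1 = 24
p-value = P(T ≤ -0.557) ≈ 0.2914
Since p ≈ 0.2914 > α = 0.01, fail to reject H0; the evidence is not statistically significant.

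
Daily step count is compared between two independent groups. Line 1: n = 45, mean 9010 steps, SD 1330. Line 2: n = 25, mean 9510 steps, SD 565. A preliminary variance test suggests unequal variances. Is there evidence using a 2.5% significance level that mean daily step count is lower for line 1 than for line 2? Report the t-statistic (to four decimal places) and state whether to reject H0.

t = -2.1910; reject H0

Let group 1 = line 1, group 2 = line 2. H0: μ_1 = μ_2; H1: μ_1 < μ_2 (Welch's two-sample t-test, left-tailed).
t = (x̄_1 − x̄_2)/√(s_1²/n_1 + s_2²/n_2) = (9010 − 9510)/√(1330²/45 + 565²/25) = -2.1910
Welch–Satterthwaite df ≈ 64.71
p-value = P(T ≤ -2.1910) ≈ 0.016
Since p ≈ 0.016 < α = 0.025, reject H0; the data support H1.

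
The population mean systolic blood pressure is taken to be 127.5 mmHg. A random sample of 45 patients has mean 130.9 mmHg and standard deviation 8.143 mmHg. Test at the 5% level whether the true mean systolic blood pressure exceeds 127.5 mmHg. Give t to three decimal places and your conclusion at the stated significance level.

t = 2.801; reject H0

H0: μ = 127.5; H1: μ > 127.5 (one-sample t-test, right-tailed).
t = (x̄ − μ₀)/(s/√n) = (130.9 − 127.5)/(8.143/√45) = 2.801
df = n − 1 = 44
p-value = P(T ≥ 2.801) ≈ 0.0038
Since p ≈ 0.0038 < α = 0.05, reject H0; the evidence is statistically significant.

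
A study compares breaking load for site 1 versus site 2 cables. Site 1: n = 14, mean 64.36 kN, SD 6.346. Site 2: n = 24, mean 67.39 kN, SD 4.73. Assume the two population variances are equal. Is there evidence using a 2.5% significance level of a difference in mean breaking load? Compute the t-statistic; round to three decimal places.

Let group 1 = site 1, group 2 = site 2. H0: μ_1 = μ_2; H1: μ_1 ≠ μ_2 (two-sample pooled-variance t-test, two-sided).
s_p² = [(14−1)·6.346² + (24−1)·4.73²]/(14+24−2) = 28.8364
t = (64.36 − 67.39)/√[28.8364·(1/14 + 1/24)] = -1.678
df = n₁ + n₂ − 2 = 36
Two-sided p-value ≈ 0.1020
Since p ≈ 0.1020 > α = 0.025, fail to reject H0; the data do not provide sufficient evidence against H0.

-1.678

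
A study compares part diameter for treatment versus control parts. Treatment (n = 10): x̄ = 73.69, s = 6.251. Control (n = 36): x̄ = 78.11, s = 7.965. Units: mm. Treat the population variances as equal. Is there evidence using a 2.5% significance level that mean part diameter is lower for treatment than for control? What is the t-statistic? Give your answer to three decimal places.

-1.617

Let group 1 = treatment, group 2 = control. H0: μ_1 = μ_2; H1: μ_1 < μ_2 (two-sample pooled-variance t-test, left-tailed).
s_p² = [(10−1)·6.251² + (36−1)·7.965²]/(10+36−2) = 58.4572
t = (73.69 − 78.11)/√[58.4572·(1/10 + 1/36)] = -1.617
df = n₁ + n₂ − 2 = 44
p-value = P(T ≤ -1.617) ≈ 0.056
Since p ≈ 0.056 > α = 0.025, fail to reject H0; the evidence is not statistically significant.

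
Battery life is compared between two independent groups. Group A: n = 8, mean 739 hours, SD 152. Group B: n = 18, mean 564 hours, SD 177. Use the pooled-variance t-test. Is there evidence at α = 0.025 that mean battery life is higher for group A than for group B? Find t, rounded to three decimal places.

2.421

Let group 1 = group A, group 2 = group B. H0: μ_1 = μ_2; H1: μ_1 > μ_2 (two-sample pooled-variance t-test, right-tailed).
s_p² = [(8−1)·152² + (18−1)·177²]/(8+18−2) = 28930
t = (739 − 564)/√[28930·(1/8 + 1/18)] = 2.421
df = n₁ + n₂ − 2 = 24
p-value = P(T ≥ 2.421) ≈ 0.0117
Since p ≈ 0.0117 < α = 0.025, reject H0; the evidence is statistically significant.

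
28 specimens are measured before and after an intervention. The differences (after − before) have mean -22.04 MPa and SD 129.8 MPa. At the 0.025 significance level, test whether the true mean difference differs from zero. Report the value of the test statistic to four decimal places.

-0.8985

H0: μ_d = 0; H1: μ_d ≠ 0 (paired t-test on the differences, two-sided).
t = d̄/(s_d/√n) = -22.04/(129.8/√28) = -0.8985
df = n − 1 = 27
Two-sided p-value ≈ 0.3769
Since p ≈ 0.3769 > α = 0.025, fail to reject H0; the data do not provide sufficient evidence against H0.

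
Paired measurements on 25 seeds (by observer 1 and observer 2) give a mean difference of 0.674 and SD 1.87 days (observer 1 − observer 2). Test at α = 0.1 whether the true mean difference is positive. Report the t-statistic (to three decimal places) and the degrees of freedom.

t = 1.802, df = 24

H0: μ_d = 0; H1: μ_d > 0 (paired t-test on the differences, right-tailed).
t = d̄/(s_d/√n) = 0.674/(1.87/√25) = 1.802
df = n − 1 = 24
p-value = P(T ≥ 1.802) ≈ 0.0420
Since p ≈ 0.0420 < α = 0.1, reject H0; the evidence is statistically significant.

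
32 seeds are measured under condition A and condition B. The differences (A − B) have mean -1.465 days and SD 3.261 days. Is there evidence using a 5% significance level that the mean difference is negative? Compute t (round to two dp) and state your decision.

t = -2.54; reject H0

H0: μ_d = 0; H1: μ_d < 0 (paired t-test on the differences, left-tailed).
t = d̄/(s_d/√n) = -1.465/(3.261/√32) = -2.54
df = n − 1 = 31
p-value = P(T ≤ -2.54) ≈ 0.0081
Since p ≈ 0.0081 < α = 0.05, reject H0; the evidence is statistically significant.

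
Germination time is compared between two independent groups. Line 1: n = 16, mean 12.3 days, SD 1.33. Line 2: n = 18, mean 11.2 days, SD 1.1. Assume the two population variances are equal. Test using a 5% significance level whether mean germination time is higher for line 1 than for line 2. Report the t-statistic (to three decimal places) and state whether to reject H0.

Let group 1 = line 1, group 2 = line 2. H0: μ_1 = μ_2; H1: μ_1 > μ_2 (two-sample pooled-variance t-test, right-tailed).
s_p² = [(16−1)·1.33² + (18−1)·1.1²]/(16+18−2) = 1.47198
t = (12.3 − 11.2)/√[1.47198·(1/16 + 1/18)] = 2.639
df = n₁ + n₂ − 2 = 32
p-value = P(T ≥ 2.639) ≈ 0.0064
Since p ≈ 0.0064 < α = 0.05, reject H0; the data support H1.

t = 2.639; reject H0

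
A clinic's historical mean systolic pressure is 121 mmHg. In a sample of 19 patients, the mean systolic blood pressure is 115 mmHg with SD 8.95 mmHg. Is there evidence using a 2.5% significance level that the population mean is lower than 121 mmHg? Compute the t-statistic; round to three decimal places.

H0: μ = 121; H1: μ < 121 (one-sample t-test, left-tailed).
t = (x̄ − μ₀)/(s/√n) = (115 − 121)/(8.95/√19) = -2.922
df = n − 1 = 18
p-value = P(T ≤ -2.922) ≈ 0.005
Since p ≈ 0.005 < α = 0.025, reject H0; the evidence is statistically significant.

-2.922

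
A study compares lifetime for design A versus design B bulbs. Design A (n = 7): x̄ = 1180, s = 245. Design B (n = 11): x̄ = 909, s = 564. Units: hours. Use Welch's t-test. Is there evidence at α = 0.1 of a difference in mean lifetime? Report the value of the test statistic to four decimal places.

Let group 1 = design A, group 2 = design B. H0: μ_1 = μ_2; H1: μ_1 ≠ μ_2 (Welch's two-sample t-test, two-sided).
t = (x̄_1 − x̄_2)/√(s_1²/n_1 + s_2²/n_2) = (1180 − 909)/√(245²/7 + 564²/11) = 1.3996
Welch–Satterthwaite df ≈ 14.66
Two-sided p-value ≈ 0.182
Since p ≈ 0.182 > α = 0.1, fail to reject H0; the evidence is not statistically significant.

1.3996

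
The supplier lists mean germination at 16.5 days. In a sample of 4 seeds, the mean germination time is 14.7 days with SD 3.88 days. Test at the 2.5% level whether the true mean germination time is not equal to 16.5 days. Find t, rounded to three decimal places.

-0.928

H0: μ = 16.5; H1: μ ≠ 16.5 (one-sample t-test, two-sided).
t = (x̄ − μ₀)/(s/√n) = (14.7 − 16.5)/(3.88/√4) = -0.928
df = n − 1 = 3
Two-sided p-value ≈ 0.422
Since p ≈ 0.422 > α = 0.025, fail to reject H0; the data do not provide sufficient evidence against H0.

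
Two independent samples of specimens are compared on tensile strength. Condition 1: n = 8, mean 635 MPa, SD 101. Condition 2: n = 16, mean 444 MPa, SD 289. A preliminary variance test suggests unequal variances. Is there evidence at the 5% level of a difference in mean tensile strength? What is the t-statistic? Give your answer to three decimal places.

2.370

Let group 1 = condition 1, group 2 = condition 2. H0: μ_1 = μ_2; H1: μ_1 ≠ μ_2 (Welch's two-sample t-test, two-sided).
t = (x̄_1 − x̄_2)/√(s_1²/n_1 + s_2²/n_2) = (635 − 444)/√(101²/8 + 289²/16) = 2.370
Welch–Satterthwaite df ≈ 20.59
Two-sided p-value ≈ 0.0276
Since p ≈ 0.0276 < α = 0.05, reject H0; the data support H1.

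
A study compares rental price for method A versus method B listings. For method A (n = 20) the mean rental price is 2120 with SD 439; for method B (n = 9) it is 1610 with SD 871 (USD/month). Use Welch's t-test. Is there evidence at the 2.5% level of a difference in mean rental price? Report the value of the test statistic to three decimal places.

Let group 1 = method A, group 2 = method B. H0: μ_1 = μ_2; H1: μ_1 ≠ μ_2 (Welch's two-sample t-test, two-sided).
t = (x̄_1 − x̄_2)/√(s_1²/n_1 + s_2²/n_2) = (2120 − 1610)/√(439²/20 + 871²/9) = 1.664
Welch–Satterthwaite df ≈ 9.88
Two-sided p-value ≈ 0.127
Since p ≈ 0.127 > α = 0.025, fail to reject H0; the data do not provide sufficient evidence against H0.

1.664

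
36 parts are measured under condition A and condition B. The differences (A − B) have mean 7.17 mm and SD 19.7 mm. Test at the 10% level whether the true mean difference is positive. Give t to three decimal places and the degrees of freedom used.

t = 2.184, df = 35

H0: μ_d = 0; H1: μ_d > 0 (paired t-test on the differences, right-tailed).
t = d̄/(s_d/√n) = 7.17/(19.7/√36) = 2.184
df = n − 1 = 35
p-value = P(T ≥ 2.184) ≈ 0.0179
Since p ≈ 0.0179 < α = 0.1, reject H0; the evidence is statistically significant.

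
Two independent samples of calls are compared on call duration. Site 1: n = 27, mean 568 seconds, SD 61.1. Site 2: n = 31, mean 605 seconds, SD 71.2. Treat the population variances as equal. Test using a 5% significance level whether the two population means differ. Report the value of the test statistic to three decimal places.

Let group 1 = site 1, group 2 = site 2. H0: μ_1 = μ_2; H1: μ_1 ≠ μ_2 (two-sample pooled-variance t-test, two-sided).
s_p² = [(27−1)·61.1² + (31−1)·71.2²]/(27+31−2) = 4449.05
t = (568 − 605)/√[4449.05·(1/27 + 1/31)] = -2.107
df = n₁ + n₂ − 2 = 56
Two-sided p-value ≈ 0.0396
Since p ≈ 0.0396 < α = 0.05, reject H0; the data support H1.

-2.107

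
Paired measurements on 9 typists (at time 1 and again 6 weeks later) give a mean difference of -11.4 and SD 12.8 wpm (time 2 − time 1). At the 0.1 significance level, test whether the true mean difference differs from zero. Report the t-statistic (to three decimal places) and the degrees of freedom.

t = -2.672, df = 8

H0: μ_d = 0; H1: μ_d ≠ 0 (paired t-test on the differences, two-sided).
t = d̄/(s_d/√n) = -11.4/(12.8/√9) = -2.672
df = n − 1 = 8
Two-sided p-value ≈ 0.028
Since p ≈ 0.028 < α = 0.1, reject H0; the evidence is statistically significant.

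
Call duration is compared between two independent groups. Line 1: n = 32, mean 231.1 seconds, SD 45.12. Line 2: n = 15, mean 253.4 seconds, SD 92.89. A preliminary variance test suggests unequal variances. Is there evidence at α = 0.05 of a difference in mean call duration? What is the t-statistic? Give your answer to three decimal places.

Let group 1 = line 1, group 2 = line 2. H0: μ_1 = μ_2; H1: μ_1 ≠ μ_2 (Welch's two-sample t-test, two-sided).
t = (x̄_1 − x̄_2)/√(s_1²/n_1 + s_2²/n_2) = (231.1 − 253.4)/√(45.12²/32 + 92.89²/15) = -0.882
Welch–Satterthwaite df ≈ 17.17
Two-sided p-value ≈ 0.3898
Since p ≈ 0.3898 > α = 0.05, fail to reject H0; the data do not provide sufficient evidence against H0.

-0.882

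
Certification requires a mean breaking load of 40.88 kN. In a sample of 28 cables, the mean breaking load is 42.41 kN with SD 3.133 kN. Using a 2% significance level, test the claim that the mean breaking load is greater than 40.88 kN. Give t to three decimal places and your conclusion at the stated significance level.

t = 2.584; reject H0

H0: μ = 40.88; H1: μ > 40.88 (one-sample t-test, right-tailed).
t = (x̄ − μ₀)/(s/√n) = (42.41 − 40.88)/(3.133/√28) = 2.584
df = n − 1 = 27
p-value = P(T ≥ 2.584) ≈ 0.0077
Since p ≈ 0.0077 < α = 0.02, reject H0; the evidence is statistically significant.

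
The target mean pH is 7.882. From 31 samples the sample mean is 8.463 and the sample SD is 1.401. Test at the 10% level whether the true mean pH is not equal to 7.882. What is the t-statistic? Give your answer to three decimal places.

2.309

H0: μ = 7.882; H1: μ ≠ 7.882 (one-sample t-test, two-sided).
t = (x̄ − μ₀)/(s/√n) = (8.463 − 7.882)/(1.401/√31) = 2.309
df = n − 1 = 30
Two-sided p-value ≈ 0.028
Since p ≈ 0.028 < α = 0.1, reject H0; the data support H1.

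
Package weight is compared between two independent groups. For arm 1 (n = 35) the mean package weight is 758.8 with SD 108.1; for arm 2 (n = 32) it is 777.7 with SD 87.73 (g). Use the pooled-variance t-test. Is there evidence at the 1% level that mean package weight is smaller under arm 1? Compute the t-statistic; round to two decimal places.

-0.78

Let group 1 = arm 1, group 2 = arm 2. H0: μ_1 = μ_2; H1: μ_1 < μ_2 (two-sample pooled-variance t-test, left-tailed).
s_p² = [(35−1)·108.1² + (32−1)·87.73²]/(35+32−2) = 9783.14
t = (758.8 − 777.7)/√[9783.14·(1/35 + 1/32)] = -0.78
df = n₁ + n₂ − 2 = 65
p-value = P(T ≤ -0.78) ≈ 0.2187
Since p ≈ 0.2187 > α = 0.01, fail to reject H0; the evidence is not statistically significant.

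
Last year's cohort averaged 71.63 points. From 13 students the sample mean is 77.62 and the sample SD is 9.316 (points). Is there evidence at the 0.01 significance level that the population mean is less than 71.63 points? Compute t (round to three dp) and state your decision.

t = 2.318; fail to reject H0

H0: μ = 71.63; H1: μ < 71.63 (one-sample t-test, left-tailed).
t = (x̄ − μ₀)/(s/√n) = (77.62 − 71.63)/(9.316/√13) = 2.318
df = n − 1 = 12
p-value = P(T ≤ 2.318) ≈ 0.981
Since p ≈ 0.981 > α = 0.01, fail to reject H0; the evidence is not statistically significant.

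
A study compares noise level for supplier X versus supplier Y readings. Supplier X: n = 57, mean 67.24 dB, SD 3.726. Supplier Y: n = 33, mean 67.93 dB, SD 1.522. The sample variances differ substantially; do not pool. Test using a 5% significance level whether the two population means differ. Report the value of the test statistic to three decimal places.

Let group 1 = supplier X, group 2 = supplier Y. H0: μ_1 = μ_2; H1: μ_1 ≠ μ_2 (Welch's two-sample t-test, two-sided).
t = (x̄_1 − x̄_2)/√(s_1²/n_1 + s_2²/n_2) = (67.24 − 67.93)/√(3.726²/57 + 1.522²/33) = -1.232
Welch–Satterthwaite df ≈ 81.14
Two-sided p-value ≈ 0.222
Since p ≈ 0.222 > α = 0.05, fail to reject H0; the data do not provide sufficient evidence against H0.

-1.232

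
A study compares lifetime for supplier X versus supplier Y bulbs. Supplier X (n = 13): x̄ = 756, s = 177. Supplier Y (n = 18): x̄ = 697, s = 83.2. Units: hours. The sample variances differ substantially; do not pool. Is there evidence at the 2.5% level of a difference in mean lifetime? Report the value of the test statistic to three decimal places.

Let group 1 = supplier X, group 2 = supplier Y. H0: μ_1 = μ_2; H1: μ_1 ≠ μ_2 (Welch's two-sample t-test, two-sided).
t = (x̄_1 − x̄_2)/√(s_1²/n_1 + s_2²/n_2) = (756 − 697)/√(177²/13 + 83.2²/18) = 1.116
Welch–Satterthwaite df ≈ 15.85
Two-sided p-value ≈ 0.281
Since p ≈ 0.281 > α = 0.025, fail to reject H0; the data do not provide sufficient evidence against H0.

1.116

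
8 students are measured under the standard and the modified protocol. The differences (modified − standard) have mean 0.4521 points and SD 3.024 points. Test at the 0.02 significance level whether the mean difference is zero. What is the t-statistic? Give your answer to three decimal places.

H0: μ_d = 0; H1: μ_d ≠ 0 (paired t-test on the differences, two-sided).
t = d̄/(s_d/√n) = 0.4521/(3.024/√8) = 0.423
df = n − 1 = 7
Two-sided p-value ≈ 0.685
Since p ≈ 0.685 > α = 0.02, fail to reject H0; the data do not provide sufficient evidence against H0.

0.423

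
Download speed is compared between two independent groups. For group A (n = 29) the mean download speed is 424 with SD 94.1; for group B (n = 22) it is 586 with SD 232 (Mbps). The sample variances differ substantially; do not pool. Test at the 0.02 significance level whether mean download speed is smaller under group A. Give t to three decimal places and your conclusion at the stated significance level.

t = -3.088; reject H0

Let group 1 = group A, group 2 = group B. H0: μ_1 = μ_2; H1: μ_1 < μ_2 (Welch's two-sample t-test, left-tailed).
t = (x̄_1 − x̄_2)/√(s_1²/n_1 + s_2²/n_2) = (424 − 586)/√(94.1²/29 + 232²/22) = -3.088
Welch–Satterthwaite df ≈ 26.26
p-value = P(T ≤ -3.088) ≈ 0.0024
Since p ≈ 0.0024 < α = 0.02, reject H0; the evidence is statistically significant.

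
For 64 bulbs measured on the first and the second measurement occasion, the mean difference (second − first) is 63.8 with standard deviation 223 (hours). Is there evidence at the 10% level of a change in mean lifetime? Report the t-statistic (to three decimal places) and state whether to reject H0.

t = 2.289; reject H0

H0: μ_d = 0; H1: μ_d ≠ 0 (paired t-test on the differences, two-sided).
t = d̄/(s_d/√n) = 63.8/(223/√64) = 2.289
df = n − 1 = 63
Two-sided p-value ≈ 0.025
Since p ≈ 0.025 < α = 0.1, reject H0; the evidence is statistically significant.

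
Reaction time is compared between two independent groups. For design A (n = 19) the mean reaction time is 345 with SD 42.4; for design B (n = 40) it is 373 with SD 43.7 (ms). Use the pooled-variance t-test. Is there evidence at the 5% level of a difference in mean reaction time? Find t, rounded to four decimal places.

Let group 1 = design A, group 2 = design B. H0: μ_1 = μ_2; H1: μ_1 ≠ μ_2 (two-sample pooled-variance t-test, two-sided).
s_p² = [(19−1)·42.4² + (40−1)·43.7²]/(19+40−2) = 1874.34
t = (345 − 373)/√[1874.34·(1/19 + 1/40)] = -2.3212
df = n₁ + n₂ − 2 = 57
Two-sided p-value ≈ 0.0239
Since p ≈ 0.0239 < α = 0.05, reject H0; the data support H1.

-2.3212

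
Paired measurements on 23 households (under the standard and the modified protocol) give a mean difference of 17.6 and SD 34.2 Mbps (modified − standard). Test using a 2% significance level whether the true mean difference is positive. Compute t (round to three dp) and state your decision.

t = 2.468; reject H0

H0: μ_d = 0; H1: μ_d > 0 (paired t-test on the differences, right-tailed).
t = d̄/(s_d/√n) = 17.6/(34.2/√23) = 2.468
df = n − 1 = 22
p-value = P(T ≥ 2.468) ≈ 0.0109
Since p ≈ 0.0109 < α = 0.02, reject H0; the data support H1.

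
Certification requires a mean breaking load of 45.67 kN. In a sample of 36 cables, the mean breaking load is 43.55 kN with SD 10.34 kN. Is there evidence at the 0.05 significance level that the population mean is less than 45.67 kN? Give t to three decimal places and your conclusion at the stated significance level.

H0: μ = 45.67; H1: μ < 45.67 (one-sample t-test, left-tailed).
t = (x̄ − μ₀)/(s/√n) = (43.55 − 45.67)/(10.34/√36) = -1.230
df = n − 1 = 35
p-value = P(T ≤ -1.230) ≈ 0.113
Since p ≈ 0.113 > α = 0.05, fail to reject H0; the evidence is not statistically significant.

t = -1.230; fail to reject H0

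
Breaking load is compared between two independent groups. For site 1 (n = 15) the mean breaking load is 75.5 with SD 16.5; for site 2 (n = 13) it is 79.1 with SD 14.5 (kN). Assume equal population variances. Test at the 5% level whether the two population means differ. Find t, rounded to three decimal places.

Let group 1 = site 1, group 2 = site 2. H0: μ_1 = μ_2; H1: μ_1 ≠ μ_2 (two-sample pooled-variance t-test, two-sided).
s_p² = [(15−1)·16.5² + (13−1)·14.5²]/(15+13−2) = 243.635
t = (75.5 − 79.1)/√[243.635·(1/15 + 1/13)] = -0.609
df = n₁ + n₂ − 2 = 26
Two-sided p-value ≈ 0.548
Since p ≈ 0.548 > α = 0.05, fail to reject H0; the data do not provide sufficient evidence against H0.

-0.609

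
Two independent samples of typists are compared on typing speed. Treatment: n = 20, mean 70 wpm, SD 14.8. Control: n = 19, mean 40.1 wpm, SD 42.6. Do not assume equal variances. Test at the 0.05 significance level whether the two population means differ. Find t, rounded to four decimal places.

Let group 1 = treatment, group 2 = control. H0: μ_1 = μ_2; H1: μ_1 ≠ μ_2 (Welch's two-sample t-test, two-sided).
t = (x̄_1 − x̄_2)/√(s_1²/n_1 + s_2²/n_2) = (70 − 40.1)/√(14.8²/20 + 42.6²/19) = 2.8978
Welch–Satterthwaite df ≈ 22.09
Two-sided p-value ≈ 0.008
Since p ≈ 0.008 < α = 0.05, reject H0; the evidence is statistically significant.

2.8978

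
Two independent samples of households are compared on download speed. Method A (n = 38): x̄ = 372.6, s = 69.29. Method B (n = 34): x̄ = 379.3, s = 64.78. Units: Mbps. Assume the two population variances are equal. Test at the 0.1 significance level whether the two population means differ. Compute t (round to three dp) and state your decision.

Let group 1 = method A, group 2 = method B. H0: μ_1 = μ_2; H1: μ_1 ≠ μ_2 (two-sample pooled-variance t-test, two-sided).
s_p² = [(38−1)·69.29² + (34−1)·64.78²]/(38+34−2) = 4516.05
t = (372.6 − 379.3)/√[4516.05·(1/38 + 1/34)] = -0.422
df = n₁ + n₂ − 2 = 70
Two-sided p-value ≈ 0.6741
Since p ≈ 0.6741 > α = 0.1, fail to reject H0; the evidence is not statistically significant.

t = -0.422; fail to reject H0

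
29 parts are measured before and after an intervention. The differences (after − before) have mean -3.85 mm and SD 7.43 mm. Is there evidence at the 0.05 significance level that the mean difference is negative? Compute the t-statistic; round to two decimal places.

-2.79

H0: μ_d = 0; H1: μ_d < 0 (paired t-test on the differences, left-tailed).
t = d̄/(s_d/√n) = -3.85/(7.43/√29) = -2.79
df = n − 1 = 28
p-value = P(T ≤ -2.79) ≈ 0.005
Since p ≈ 0.005 < α = 0.05, reject H0; the data support H1.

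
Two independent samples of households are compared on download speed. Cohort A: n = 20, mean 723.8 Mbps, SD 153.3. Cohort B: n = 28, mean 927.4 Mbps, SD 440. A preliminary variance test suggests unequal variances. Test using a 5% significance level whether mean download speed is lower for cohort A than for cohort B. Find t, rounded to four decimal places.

Let group 1 = cohort A, group 2 = cohort B. H0: μ_1 = μ_2; H1: μ_1 < μ_2 (Welch's two-sample t-test, left-tailed).
t = (x̄_1 − x̄_2)/√(s_1²/n_1 + s_2²/n_2) = (723.8 − 927.4)/√(153.3²/20 + 440²/28) = -2.2637
Welch–Satterthwaite df ≈ 35.50
p-value = P(T ≤ -2.2637) ≈ 0.015
Since p ≈ 0.015 < α = 0.05, reject H0; the evidence is statistically significant.

-2.2637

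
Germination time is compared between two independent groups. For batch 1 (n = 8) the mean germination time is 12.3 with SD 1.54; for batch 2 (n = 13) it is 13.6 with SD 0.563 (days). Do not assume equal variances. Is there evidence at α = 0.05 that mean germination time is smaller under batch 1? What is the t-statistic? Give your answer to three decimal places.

Let group 1 = batch 1, group 2 = batch 2. H0: μ_1 = μ_2; H1: μ_1 < μ_2 (Welch's two-sample t-test, left-tailed).
t = (x̄_1 − x̄_2)/√(s_1²/n_1 + s_2²/n_2) = (12.3 − 13.6)/√(1.54²/8 + 0.563²/13) = -2.295
Welch–Satterthwaite df ≈ 8.17
p-value = P(T ≤ -2.295) ≈ 0.0251
Since p ≈ 0.0251 < α = 0.05, reject H0; the evidence is statistically significant.

-2.295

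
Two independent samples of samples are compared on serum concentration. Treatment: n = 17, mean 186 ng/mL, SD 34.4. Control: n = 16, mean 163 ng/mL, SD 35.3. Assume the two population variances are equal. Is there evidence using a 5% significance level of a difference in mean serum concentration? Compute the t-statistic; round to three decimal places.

1.895

Let group 1 = treatment, group 2 = control. H0: μ_1 = μ_2; H1: μ_1 ≠ μ_2 (two-sample pooled-variance t-test, two-sided).
s_p² = [(17−1)·34.4² + (16−1)·35.3²]/(17+16−2) = 1213.71
t = (186 − 163)/√[1213.71·(1/17 + 1/16)] = 1.895
df = n₁ + n₂ − 2 = 31
Two-sided p-value ≈ 0.0674
Since p ≈ 0.0674 > α = 0.05, fail to reject H0; the data do not provide sufficient evidence against H0.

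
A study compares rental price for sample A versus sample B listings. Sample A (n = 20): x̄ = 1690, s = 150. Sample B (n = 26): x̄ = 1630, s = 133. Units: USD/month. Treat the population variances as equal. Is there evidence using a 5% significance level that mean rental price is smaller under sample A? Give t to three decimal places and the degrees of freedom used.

t = 1.435, df = 44

Let group 1 = sample A, group 2 = sample B. H0: μ_1 = μ_2; H1: μ_1 < μ_2 (two-sample pooled-variance t-test, left-tailed).
s_p² = [(20−1)·150² + (26−1)·133²]/(20+26−2) = 19766.5
t = (1690 − 1630)/√[19766.5·(1/20 + 1/26)] = 1.435
df = n₁ + n₂ − 2 = 44
p-value = P(T ≤ 1.435) ≈ 0.9208
Since p ≈ 0.9208 > α = 0.05, fail to reject H0; the data do not provide sufficient evidence against H0.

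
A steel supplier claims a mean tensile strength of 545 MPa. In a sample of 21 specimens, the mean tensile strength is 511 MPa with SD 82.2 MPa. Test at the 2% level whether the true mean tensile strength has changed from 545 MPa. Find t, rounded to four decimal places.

-1.8955

H0: μ = 545; H1: μ ≠ 545 (one-sample t-test, two-sided).
t = (x̄ − μ₀)/(s/√n) = (511 − 545)/(82.2/√21) = -1.8955
df = n − 1 = 20
Two-sided p-value ≈ 0.073
Since p ≈ 0.073 > α = 0.02, fail to reject H0; the evidence is not statistically significant.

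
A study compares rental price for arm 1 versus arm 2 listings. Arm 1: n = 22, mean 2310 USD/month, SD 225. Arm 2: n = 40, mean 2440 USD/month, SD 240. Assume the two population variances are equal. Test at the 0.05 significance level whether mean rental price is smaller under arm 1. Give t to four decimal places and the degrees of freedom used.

Let group 1 = arm 1, group 2 = arm 2. H0: μ_1 = μ_2; H1: μ_1 < μ_2 (two-sample pooled-variance t-test, left-tailed).
s_p² = [(22−1)·225² + (40−1)·240²]/(22+40−2) = 55158.8
t = (2310 − 2440)/√[55158.8·(1/22 + 1/40)] = -2.0854
df = n₁ + n₂ − 2 = 60
p-value = P(T ≤ -2.0854) ≈ 0.021
Since p ≈ 0.021 < α = 0.05, reject H0; the data support H1.

t = -2.0854, df = 60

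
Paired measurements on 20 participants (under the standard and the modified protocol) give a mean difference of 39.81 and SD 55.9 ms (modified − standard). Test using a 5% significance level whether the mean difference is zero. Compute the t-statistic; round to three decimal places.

H0: μ_d = 0; H1: μ_d ≠ 0 (paired t-test on the differences, two-sided).
t = d̄/(s_d/√n) = 39.81/(55.9/√20) = 3.185
df = n − 1 = 19
Two-sided p-value ≈ 0.005
Since p ≈ 0.005 < α = 0.05, reject H0; the data support H1.

3.185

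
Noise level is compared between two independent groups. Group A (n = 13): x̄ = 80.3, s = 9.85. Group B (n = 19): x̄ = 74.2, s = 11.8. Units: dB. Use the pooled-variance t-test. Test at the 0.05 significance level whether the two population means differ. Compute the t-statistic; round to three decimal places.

Let group 1 = group A, group 2 = group B. H0: μ_1 = μ_2; H1: μ_1 ≠ μ_2 (two-sample pooled-variance t-test, two-sided).
s_p² = [(13−1)·9.85² + (19−1)·11.8²]/(13+19−2) = 122.353
t = (80.3 − 74.2)/√[122.353·(1/13 + 1/19)] = 1.532
df = n₁ + n₂ − 2 = 30
Two-sided p-value ≈ 0.136
Since p ≈ 0.136 > α = 0.05, fail to reject H0; the data do not provide sufficient evidence against H0.

1.532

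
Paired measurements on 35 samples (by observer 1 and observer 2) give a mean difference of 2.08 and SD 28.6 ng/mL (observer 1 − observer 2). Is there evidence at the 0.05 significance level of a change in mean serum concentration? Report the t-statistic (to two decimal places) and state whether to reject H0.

t = 0.43; fail to reject H0

H0: μ_d = 0; H1: μ_d ≠ 0 (paired t-test on the differences, two-sided).
t = d̄/(s_d/√n) = 2.08/(28.6/√35) = 0.43
df = n − 1 = 34
Two-sided p-value ≈ 0.6697
Since p ≈ 0.6697 > α = 0.05, fail to reject H0; the data do not provide sufficient evidence against H0.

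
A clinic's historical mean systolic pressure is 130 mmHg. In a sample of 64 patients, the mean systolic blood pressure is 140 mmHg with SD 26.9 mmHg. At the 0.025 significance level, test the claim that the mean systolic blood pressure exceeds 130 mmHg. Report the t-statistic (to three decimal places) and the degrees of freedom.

H0: μ = 130; H1: μ > 130 (one-sample t-test, right-tailed).
t = (x̄ − μ₀)/(s/√n) = (140 − 130)/(26.9/√64) = 2.974
df = n − 1 = 63
p-value = P(T ≥ 2.974) ≈ 0.0021
Since p ≈ 0.0021 < α = 0.025, reject H0; the data support H1.

t = 2.974, df = 63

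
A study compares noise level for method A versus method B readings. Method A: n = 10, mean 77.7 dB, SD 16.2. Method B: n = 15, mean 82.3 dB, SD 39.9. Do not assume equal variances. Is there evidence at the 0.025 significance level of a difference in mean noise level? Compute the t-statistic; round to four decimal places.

-0.3998

Let group 1 = method A, group 2 = method B. H0: μ_1 = μ_2; H1: μ_1 ≠ μ_2 (Welch's two-sample t-test, two-sided).
t = (x̄_1 − x̄_2)/√(s_1²/n_1 + s_2²/n_2) = (77.7 − 82.3)/√(16.2²/10 + 39.9²/15) = -0.3998
Welch–Satterthwaite df ≈ 19.89
Two-sided p-value ≈ 0.6936
Since p ≈ 0.6936 > α = 0.025, fail to reject H0; the data do not provide sufficient evidence against H0.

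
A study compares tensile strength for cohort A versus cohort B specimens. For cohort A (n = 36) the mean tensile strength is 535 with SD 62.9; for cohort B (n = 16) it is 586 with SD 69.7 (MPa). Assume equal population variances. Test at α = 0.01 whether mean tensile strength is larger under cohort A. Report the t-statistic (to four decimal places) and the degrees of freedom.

Let group 1 = cohort A, group 2 = cohort B. H0: μ_1 = μ_2; H1: μ_1 > μ_2 (two-sample pooled-variance t-test, right-tailed).
s_p² = [(36−1)·62.9² + (16−1)·69.7²]/(36+16−2) = 4226.91
t = (535 − 586)/√[4226.91·(1/36 + 1/16)] = -2.6108
df = n₁ + n₂ − 2 = 50
p-value = P(T ≥ -2.6108) ≈ 0.9941
Since p ≈ 0.9941 > α = 0.01, fail to reject H0; the data do not provide sufficient evidence against H0.

t = -2.6108, df = 50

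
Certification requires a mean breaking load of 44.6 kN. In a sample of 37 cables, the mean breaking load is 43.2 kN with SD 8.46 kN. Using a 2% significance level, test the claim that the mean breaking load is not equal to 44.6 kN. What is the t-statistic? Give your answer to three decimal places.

-1.007

H0: μ = 44.6; H1: μ ≠ 44.6 (one-sample t-test, two-sided).
t = (x̄ − μ₀)/(s/√n) = (43.2 − 44.6)/(8.46/√37) = -1.007
df = n − 1 = 36
Two-sided p-value ≈ 0.3208
Since p ≈ 0.3208 > α = 0.02, fail to reject H0; the data do not provide sufficient evidence against H0.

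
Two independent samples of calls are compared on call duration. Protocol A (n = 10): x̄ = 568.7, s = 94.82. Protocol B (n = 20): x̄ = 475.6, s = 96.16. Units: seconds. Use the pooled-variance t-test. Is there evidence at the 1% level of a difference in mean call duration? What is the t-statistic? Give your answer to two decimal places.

Let group 1 = protocol A, group 2 = protocol B. H0: μ_1 = μ_2; H1: μ_1 ≠ μ_2 (two-sample pooled-variance t-test, two-sided).
s_p² = [(10−1)·94.82² + (20−1)·96.16²]/(10+20−2) = 9164.49
t = (568.7 − 475.6)/√[9164.49·(1/10 + 1/20)] = 2.51
df = n₁ + n₂ − 2 = 28
Two-sided p-value ≈ 0.018
Since p ≈ 0.018 > α = 0.01, fail to reject H0; the evidence is not statistically significant.

2.51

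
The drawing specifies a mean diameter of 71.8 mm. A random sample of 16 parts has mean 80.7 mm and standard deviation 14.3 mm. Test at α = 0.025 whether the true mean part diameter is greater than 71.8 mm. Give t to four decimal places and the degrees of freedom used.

t = 2.4895, df = 15

H0: μ = 71.8; H1: μ > 71.8 (one-sample t-test, right-tailed).
t = (x̄ − μ₀)/(s/√n) = (80.7 − 71.8)/(14.3/√16) = 2.4895
df = n − 1 = 15
p-value = P(T ≥ 2.4895) ≈ 0.013
Since p ≈ 0.013 < α = 0.025, reject H0; the evidence is statistically significant.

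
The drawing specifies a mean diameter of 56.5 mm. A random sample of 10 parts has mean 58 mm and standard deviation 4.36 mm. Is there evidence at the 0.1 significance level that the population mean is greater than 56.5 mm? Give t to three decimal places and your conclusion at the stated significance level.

t = 1.088; fail to reject H0

H0: μ = 56.5; H1: μ > 56.5 (one-sample t-test, right-tailed).
t = (x̄ − μ₀)/(s/√n) = (58 − 56.5)/(4.36/√10) = 1.088
df = n − 1 = 9
p-value = P(T ≥ 1.088) ≈ 0.152
Since p ≈ 0.152 > α = 0.1, fail to reject H0; the data do not provide sufficient evidence against H0.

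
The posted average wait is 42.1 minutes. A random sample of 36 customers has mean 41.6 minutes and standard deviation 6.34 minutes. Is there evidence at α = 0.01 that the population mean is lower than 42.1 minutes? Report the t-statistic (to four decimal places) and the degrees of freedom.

t = -0.4732, df = 35

H0: μ = 42.1; H1: μ < 42.1 (one-sample t-test, left-tailed).
t = (x̄ − μ₀)/(s/√n) = (41.6 − 42.1)/(6.34/√36) = -0.4732
df = n − 1 = 35
p-value = P(T ≤ -0.4732) ≈ 0.3195
Since p ≈ 0.3195 > α = 0.01, fail to reject H0; the data do not provide sufficient evidence against H0.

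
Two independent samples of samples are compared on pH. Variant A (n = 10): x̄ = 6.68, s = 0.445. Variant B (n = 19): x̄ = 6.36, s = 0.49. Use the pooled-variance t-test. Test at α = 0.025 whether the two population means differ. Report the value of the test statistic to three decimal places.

Let group 1 = variant A, group 2 = variant B. H0: μ_1 = μ_2; H1: μ_1 ≠ μ_2 (two-sample pooled-variance t-test, two-sided).
s_p² = [(10−1)·0.445² + (19−1)·0.49²]/(10+19−2) = 0.226075
t = (6.68 − 6.36)/√[0.226075·(1/10 + 1/19)] = 1.723
df = n₁ + n₂ − 2 = 27
Two-sided p-value ≈ 0.096
Since p ≈ 0.096 > α = 0.025, fail to reject H0; the data do not provide sufficient evidence against H0.

1.723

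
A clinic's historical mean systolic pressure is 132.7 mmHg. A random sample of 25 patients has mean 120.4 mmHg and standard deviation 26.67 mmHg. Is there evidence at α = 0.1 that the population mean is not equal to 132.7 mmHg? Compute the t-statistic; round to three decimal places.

H0: μ = 132.7; H1: μ ≠ 132.7 (one-sample t-test, two-sided).
t = (x̄ − μ₀)/(s/√n) = (120.4 − 132.7)/(26.67/√25) = -2.306
df = n − 1 = 24
Two-sided p-value ≈ 0.030
Since p ≈ 0.030 < α = 0.1, reject H0; the data support H1.

-2.306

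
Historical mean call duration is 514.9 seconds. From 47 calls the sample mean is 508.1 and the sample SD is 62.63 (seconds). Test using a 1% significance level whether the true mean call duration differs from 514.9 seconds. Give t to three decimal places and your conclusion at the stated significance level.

H0: μ = 514.9; H1: μ ≠ 514.9 (one-sample t-test, two-sided).
t = (x̄ − μ₀)/(s/√n) = (508.1 − 514.9)/(62.63/√47) = -0.744
df = n − 1 = 46
Two-sided p-value ≈ 0.460
Since p ≈ 0.460 > α = 0.01, fail to reject H0; the evidence is not statistically significant.

t = -0.744; fail to reject H0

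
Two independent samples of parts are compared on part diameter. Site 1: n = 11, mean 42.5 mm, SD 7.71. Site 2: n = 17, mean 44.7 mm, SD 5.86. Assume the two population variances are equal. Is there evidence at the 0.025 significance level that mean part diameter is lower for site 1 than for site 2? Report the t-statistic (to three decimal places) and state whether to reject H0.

t = -0.857; fail to reject H0

Let group 1 = site 1, group 2 = site 2. H0: μ_1 = μ_2; H1: μ_1 < μ_2 (two-sample pooled-variance t-test, left-tailed).
s_p² = [(11−1)·7.71² + (17−1)·5.86²]/(11+17−2) = 43.9952
t = (42.5 − 44.7)/√[43.9952·(1/11 + 1/17)] = -0.857
df = n₁ + n₂ − 2 = 26
p-value = P(T ≤ -0.857) ≈ 0.1996
Since p ≈ 0.1996 > α = 0.025, fail to reject H0; the evidence is not statistically significant.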